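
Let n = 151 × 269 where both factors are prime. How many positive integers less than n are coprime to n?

40200

φ(pq) = (p−1)(q−1) = 150 · 268 = 40200.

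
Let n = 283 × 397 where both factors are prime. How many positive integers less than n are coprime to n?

111672

φ(283) = 283 − 1 = 282.
φ(397) = 397 − 1 = 396.
φ(112351) = 282 × 396 = 111672.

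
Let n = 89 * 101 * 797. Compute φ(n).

7004800

φ(89) = 89 − 1 = 88.
φ(101) = 101 − 1 = 100.
φ(797) = 797 − 1 = 796.
φ(7164233) = 88 × 100 × 796 = 7004800.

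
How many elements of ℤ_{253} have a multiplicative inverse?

220

Factor 253: 253 = 11 × 23.
φ(11) = 11 − 1 = 10.
φ(23) = 23 − 1 = 22.
Since φ is multiplicative, φ(253) = 10 · 22 = 220.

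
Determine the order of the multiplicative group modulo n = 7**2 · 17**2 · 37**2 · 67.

φ(7^2) = 7^1·(7−1) = 7·6 = 42.
φ(17^2) = 17^1·(17−1) = 17·16 = 272.
φ(37^2) = 37^2 − 37^1 = 1369 − 37 = 1332.
φ(67) = 67 − 1 = 66.
φ(1298889403) = 42 × 272 × 1332 × 66 = 1004306688.

1004306688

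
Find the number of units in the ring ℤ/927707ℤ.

927707 = 11^3 * 17 * 41.
φ(927707) = 927707 · (1 − 1/11) · (1 − 1/17) · (1 − 1/41)
       = 927707 · 6400/7667 = 774400.

774400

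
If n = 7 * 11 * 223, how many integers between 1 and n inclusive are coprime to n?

φ(17171) = 17171 · (1 − 1/7) · (1 − 1/11) · (1 − 1/223)
       = 17171 · 13320/17171 = 13320.

13320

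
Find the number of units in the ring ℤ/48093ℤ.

48093 = 3 * 17 * 23 * 41.
φ(48093) = 48093 · (1 − 1/3) · (1 − 1/17) · (1 − 1/23) · (1 − 1/41)
       = 48093 · 28160/48093 = 28160.

28160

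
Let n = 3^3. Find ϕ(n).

18

φ(3^3) = 3^2·(3−1) = 9·2 = 18.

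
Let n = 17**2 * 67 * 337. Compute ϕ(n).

φ(17^2) = 17^1·(17−1) = 17·16 = 272.
φ(67) = 67 − 1 = 66.
φ(337) = 337 − 1 = 336.
Since φ is multiplicative, φ(6525331) = 272 · 66 · 336 = 6031872.

6031872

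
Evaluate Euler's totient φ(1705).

1200

1705 = 5 × 11 × 31.
φ(5) = 5 − 1 = 4.
φ(11) = 11 − 1 = 10.
φ(31) = 31 − 1 = 30.
Since φ is multiplicative, φ(1705) = 4 · 10 · 30 = 1200.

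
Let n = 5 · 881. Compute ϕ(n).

φ(4405) = 4405 · (1 − 1/5) · (1 − 1/881)
       = 4405 · 3520/4405 = 3520.

3520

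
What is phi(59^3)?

φ(59^3) = 59^2·(59−1) = 3481·58 = 201898.

201898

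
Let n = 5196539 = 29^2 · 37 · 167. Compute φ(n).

4852512

φ(29^2) = 29^1·(29−1) = 29·28 = 812.
φ(37) = 37 − 1 = 36.
φ(167) = 167 − 1 = 166.
φ(5196539) = 812 × 36 × 166 = 4852512.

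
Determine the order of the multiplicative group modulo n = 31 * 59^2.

φ(31) = 31 − 1 = 30.
φ(59^2) = 59^2 − 59^1 = 3481 − 59 = 3422.
Multiply: 30 · 3422 = 102660.

102660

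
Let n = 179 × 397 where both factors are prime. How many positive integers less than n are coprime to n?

φ(179) = 179 − 1 = 178.
φ(397) = 397 − 1 = 396.
Since φ is multiplicative, φ(71063) = 178 · 396 = 70488.

70488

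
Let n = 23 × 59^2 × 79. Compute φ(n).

5872152

φ(23) = 23 − 1 = 22.
φ(59^2) = 59^2 − 59^1 = 3481 − 59 = 3422.
φ(79) = 79 − 1 = 78.
Multiply: 22 · 3422 · 78 = 5872152.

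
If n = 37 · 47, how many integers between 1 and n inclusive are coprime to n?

1656

φ(1739) = 1739 · (1 − 1/37) · (1 − 1/47)
       = 1739 · 1656/1739 = 1656.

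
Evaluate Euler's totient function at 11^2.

φ(121) = 121 · (1 − 1/11)
       = 121 · 10/11 = 110.

110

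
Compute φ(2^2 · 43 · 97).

8064

φ(2^2) = 2^1·(2−1) = 2·1 = 2.
φ(43) = 43 − 1 = 42.
φ(97) = 97 − 1 = 96.
Since φ is multiplicative, φ(16684) = 2 · 42 · 96 = 8064.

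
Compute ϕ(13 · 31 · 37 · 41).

518400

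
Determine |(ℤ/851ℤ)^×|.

851 = 23 · 37.
φ(851) = 851 · (1 − 1/23) · (1 − 1/37)
       = 851 · 792/851 = 792.

792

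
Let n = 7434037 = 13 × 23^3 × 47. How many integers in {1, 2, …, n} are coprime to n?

φ(13) = 13 − 1 = 12.
φ(23^3) = 23^3 − 23^2 = 12167 − 529 = 11638.
φ(47) = 47 − 1 = 46.
Since φ is multiplicative, φ(7434037) = 12 · 11638 · 46 = 6424176.

6424176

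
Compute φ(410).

160

Prime factorization: 410 = 2 * 5 * 41.
φ(2) = 2 − 1 = 1.
φ(5) = 5 − 1 = 4.
φ(41) = 41 − 1 = 40.
Since φ is multiplicative, φ(410) = 1 · 4 · 40 = 160.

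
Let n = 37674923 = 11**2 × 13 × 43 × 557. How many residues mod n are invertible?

30824640

φ(37674923) = 37674923 · (1 − 1/11) · (1 − 1/13) · (1 − 1/43) · (1 − 1/557)
       = 37674923 · 2802240/3424993 = 30824640.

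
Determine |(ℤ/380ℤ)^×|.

144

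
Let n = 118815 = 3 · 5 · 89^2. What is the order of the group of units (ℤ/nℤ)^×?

φ(3) = 3 − 1 = 2.
φ(5) = 5 − 1 = 4.
φ(89^2) = 89^2 − 89^1 = 7921 − 89 = 7832.
Since φ is multiplicative, φ(118815) = 2 · 4 · 7832 = 62656.

62656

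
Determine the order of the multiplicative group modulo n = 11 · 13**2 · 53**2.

4299360

φ(5221931) = 5221931 · (1 − 1/11) · (1 − 1/13) · (1 − 1/53)
       = 5221931 · 6240/7579 = 4299360.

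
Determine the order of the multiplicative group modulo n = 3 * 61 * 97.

φ(3) = 3 − 1 = 2.
φ(61) = 61 − 1 = 60.
φ(97) = 97 − 1 = 96.
φ(17751) = 2 × 60 × 96 = 11520.

11520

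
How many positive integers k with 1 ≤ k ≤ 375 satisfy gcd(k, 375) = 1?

200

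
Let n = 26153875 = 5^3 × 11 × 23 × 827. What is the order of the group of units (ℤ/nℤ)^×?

φ(5^3) = 5^2·(5−1) = 25·4 = 100.
φ(11) = 11 − 1 = 10.
φ(23) = 23 − 1 = 22.
φ(827) = 827 − 1 = 826.
Multiply: 100 · 10 · 22 · 826 = 18172000.

18172000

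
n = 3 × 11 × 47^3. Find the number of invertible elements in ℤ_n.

φ(3426159) = 3426159 · (1 − 1/3) · (1 − 1/11) · (1 − 1/47)
       = 3426159 · 920/1551 = 2032280.

2032280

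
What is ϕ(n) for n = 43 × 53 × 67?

144144

φ(152693) = 152693 · (1 − 1/43) · (1 − 1/53) · (1 − 1/67)
       = 152693 · 144144/152693 = 144144.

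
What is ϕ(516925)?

369600

Prime factorization: 516925 = 5^2 · 23 · 29 · 31.
φ(5^2) = 5^2 − 5^1 = 25 − 5 = 20.
φ(23) = 23 − 1 = 22.
φ(29) = 29 − 1 = 28.
φ(31) = 31 − 1 = 30.
φ(516925) = 20 × 22 × 28 × 30 = 369600.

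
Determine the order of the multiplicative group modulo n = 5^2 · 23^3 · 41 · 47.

φ(5^2) = 5^2 − 5^1 = 25 − 5 = 20.
φ(23^3) = 23^3 − 23^2 = 12167 − 529 = 11638.
φ(41) = 41 − 1 = 40.
φ(47) = 47 − 1 = 46.
Since φ is multiplicative, φ(586145225) = 20 · 11638 · 40 · 46 = 428278400.

428278400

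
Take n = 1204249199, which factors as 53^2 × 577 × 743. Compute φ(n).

1177892352

φ(53^2) = 53^2 − 53^1 = 2809 − 53 = 2756.
φ(577) = 577 − 1 = 576.
φ(743) = 743 − 1 = 742.
Since φ is multiplicative, φ(1204249199) = 2756 · 576 · 742 = 1177892352.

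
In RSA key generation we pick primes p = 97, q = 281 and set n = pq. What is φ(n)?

26880

φ(pq) = (p−1)(q−1) = 96 · 280 = 26880.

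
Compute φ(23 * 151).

3300

φ(23) = 23 − 1 = 22.
φ(151) = 151 − 1 = 150.
Multiply: 22 · 150 = 3300.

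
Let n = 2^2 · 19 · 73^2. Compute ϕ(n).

φ(405004) = 405004 · (1 − 1/2) · (1 − 1/19) · (1 − 1/73)
       = 405004 · 1296/2774 = 189216.

189216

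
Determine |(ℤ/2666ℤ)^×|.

Prime factorization: 2666 = 2 × 31 × 43.
φ(2) = 2 − 1 = 1.
φ(31) = 31 − 1 = 30.
φ(43) = 43 − 1 = 42.
Since φ is multiplicative, φ(2666) = 1 · 30 · 42 = 1260.

1260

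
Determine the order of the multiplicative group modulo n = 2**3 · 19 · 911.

65520

φ(138472) = 138472 · (1 − 1/2) · (1 − 1/19) · (1 − 1/911)
       = 138472 · 16380/34618 = 65520.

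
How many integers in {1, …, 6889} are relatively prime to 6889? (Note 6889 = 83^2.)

φ(6889) = 6889 · (1 − 1/83)
       = 6889 · 82/83 = 6806.

6806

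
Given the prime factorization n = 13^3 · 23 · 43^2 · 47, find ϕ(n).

3706518816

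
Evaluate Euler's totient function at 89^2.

7832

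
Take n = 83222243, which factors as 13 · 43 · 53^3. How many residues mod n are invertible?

φ(13) = 13 − 1 = 12.
φ(43) = 43 − 1 = 42.
φ(53^3) = 53^2·(53−1) = 2809·52 = 146068.
Since φ is multiplicative, φ(83222243) = 12 · 42 · 146068 = 73618272.

73618272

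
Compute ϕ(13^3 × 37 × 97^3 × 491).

32313294074880

φ(13^3) = 13^3 − 13^2 = 2197 − 169 = 2028.
φ(37) = 37 − 1 = 36.
φ(97^3) = 97^2·(97−1) = 9409·96 = 903264.
φ(491) = 491 − 1 = 490.
Multiply: 2028 · 36 · 903264 · 490 = 32313294074880.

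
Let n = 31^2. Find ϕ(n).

φ(961) = 961 · (1 − 1/31)
       = 961 · 30/31 = 930.

930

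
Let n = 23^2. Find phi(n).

φ(23^2) = 23^1·(23−1) = 23·22 = 506.

506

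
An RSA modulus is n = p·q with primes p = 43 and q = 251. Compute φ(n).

10500

φ(10793) = 10793 · (1 − 1/43) · (1 − 1/251)
       = 10793 · 10500/10793 = 10500.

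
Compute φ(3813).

3813 = 3 × 31 × 41.
φ(3813) = 3813 · (1 − 1/3) · (1 − 1/31) · (1 − 1/41)
       = 3813 · 2400/3813 = 2400.

2400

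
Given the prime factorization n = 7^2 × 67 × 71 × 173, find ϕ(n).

33374880

φ(7^2) = 7^1·(7−1) = 7·6 = 42.
φ(67) = 67 − 1 = 66.
φ(71) = 71 − 1 = 70.
φ(173) = 173 − 1 = 172.
Since φ is multiplicative, φ(40325089) = 42 · 66 · 70 · 172 = 33374880.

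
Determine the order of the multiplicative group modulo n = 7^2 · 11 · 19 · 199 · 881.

1317254400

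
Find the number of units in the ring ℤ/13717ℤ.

11760

Prime factorization: 13717 = 11 · 29 · 43.
φ(11) = 11 − 1 = 10.
φ(29) = 29 − 1 = 28.
φ(43) = 43 − 1 = 42.
Since φ is multiplicative, φ(13717) = 10 · 28 · 42 = 11760.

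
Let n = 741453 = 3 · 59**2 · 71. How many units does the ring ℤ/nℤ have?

φ(3) = 3 − 1 = 2.
φ(59^2) = 59^1·(59−1) = 59·58 = 3422.
φ(71) = 71 − 1 = 70.
Since φ is multiplicative, φ(741453) = 2 · 3422 · 70 = 479080.

479080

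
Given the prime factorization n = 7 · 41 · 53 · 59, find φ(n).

φ(7) = 7 − 1 = 6.
φ(41) = 41 − 1 = 40.
φ(53) = 53 − 1 = 52.
φ(59) = 59 − 1 = 58.
Since φ is multiplicative, φ(897449) = 6 · 40 · 52 · 58 = 723840.

723840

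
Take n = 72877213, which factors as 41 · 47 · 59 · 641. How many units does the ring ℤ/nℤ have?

φ(41) = 41 − 1 = 40.
φ(47) = 47 − 1 = 46.
φ(59) = 59 − 1 = 58.
φ(641) = 641 − 1 = 640.
φ(72877213) = 40 × 46 × 58 × 640 = 68300800.

68300800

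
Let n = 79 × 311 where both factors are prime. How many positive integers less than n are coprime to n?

For distinct primes, φ(pq) = (p−1)(q−1) = 78 × 310 = 24180.

24180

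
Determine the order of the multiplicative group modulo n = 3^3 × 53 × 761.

711360

φ(1088991) = 1088991 · (1 − 1/3) · (1 − 1/53) · (1 − 1/761)
       = 1088991 · 79040/120999 = 711360.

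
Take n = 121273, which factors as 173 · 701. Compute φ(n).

120400

φ(173) = 173 − 1 = 172.
φ(701) = 701 − 1 = 700.
φ(121273) = 172 × 700 = 120400.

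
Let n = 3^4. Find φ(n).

54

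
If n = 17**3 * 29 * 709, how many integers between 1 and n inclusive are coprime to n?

φ(101016193) = 101016193 · (1 − 1/17) · (1 − 1/29) · (1 − 1/709)
       = 101016193 · 317184/349537 = 91666176.

91666176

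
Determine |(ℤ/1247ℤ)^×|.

1176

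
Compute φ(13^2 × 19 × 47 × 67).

8525088

φ(13^2) = 13^2 − 13^1 = 169 − 13 = 156.
φ(19) = 19 − 1 = 18.
φ(47) = 47 − 1 = 46.
φ(67) = 67 − 1 = 66.
Since φ is multiplicative, φ(10111439) = 156 · 18 · 46 · 66 = 8525088.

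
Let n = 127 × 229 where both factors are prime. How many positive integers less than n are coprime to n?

φ(n) = (p − 1)(q − 1) = (127−1)(229−1) = 126·228 = 28728.

28728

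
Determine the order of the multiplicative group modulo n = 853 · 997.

φ(850441) = 850441 · (1 − 1/853) · (1 − 1/997)
       = 850441 · 848592/850441 = 848592.

848592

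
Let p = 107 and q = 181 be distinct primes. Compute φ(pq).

19080

For distinct primes, φ(pq) = (p−1)(q−1) = 106 × 180 = 19080.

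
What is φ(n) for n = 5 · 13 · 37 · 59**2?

φ(8371805) = 8371805 · (1 − 1/5) · (1 − 1/13) · (1 − 1/37) · (1 − 1/59)
       = 8371805 · 100224/141895 = 5913216.

5913216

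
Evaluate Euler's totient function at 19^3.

φ(19^3) = 19^2·(19−1) = 361·18 = 6498.

6498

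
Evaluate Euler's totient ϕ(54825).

26880

First factor: 54825 = 3 · 5^2 · 17 · 43.
φ(3) = 3 − 1 = 2.
φ(5^2) = 5^2 − 5^1 = 25 − 5 = 20.
φ(17) = 17 − 1 = 16.
φ(43) = 43 − 1 = 42.
Multiply: 2 · 20 · 16 · 42 = 26880.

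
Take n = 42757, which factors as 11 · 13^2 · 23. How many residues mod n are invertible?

34320

φ(42757) = 42757 · (1 − 1/11) · (1 − 1/13) · (1 − 1/23)
       = 42757 · 2640/3289 = 34320.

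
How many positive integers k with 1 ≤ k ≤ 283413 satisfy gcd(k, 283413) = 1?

283413 = 3 × 13^3 × 43.
φ(3) = 3 − 1 = 2.
φ(13^3) = 13^2·(13−1) = 169·12 = 2028.
φ(43) = 43 − 1 = 42.
Since φ is multiplicative, φ(283413) = 2 · 2028 · 42 = 170352.

170352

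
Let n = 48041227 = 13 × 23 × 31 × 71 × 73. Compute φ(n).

39916800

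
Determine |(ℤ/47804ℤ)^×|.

20736

47804 = 2^2 × 17 × 19 × 37.
φ(2^2) = 2^1·(2−1) = 2·1 = 2.
φ(17) = 17 − 1 = 16.
φ(19) = 19 − 1 = 18.
φ(37) = 37 − 1 = 36.
φ(47804) = 2 × 16 × 18 × 36 = 20736.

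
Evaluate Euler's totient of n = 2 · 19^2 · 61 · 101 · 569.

1165536000

φ(2) = 2 − 1 = 1.
φ(19^2) = 19^1·(19−1) = 19·18 = 342.
φ(61) = 61 − 1 = 60.
φ(101) = 101 − 1 = 100.
φ(569) = 569 − 1 = 568.
Multiply: 1 · 342 · 60 · 100 · 568 = 1165536000.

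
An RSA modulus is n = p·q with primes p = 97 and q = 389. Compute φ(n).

φ(n) = (p − 1)(q − 1) = (97−1)(389−1) = 96·388 = 37248.

37248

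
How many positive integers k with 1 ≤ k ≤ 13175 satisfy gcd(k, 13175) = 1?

9600

13175 = 5^2 * 17 * 31.
φ(13175) = 13175 · (1 − 1/5) · (1 − 1/17) · (1 − 1/31)
       = 13175 · 1920/2635 = 9600.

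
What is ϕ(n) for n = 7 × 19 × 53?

5616

φ(7049) = 7049 · (1 − 1/7) · (1 − 1/19) · (1 − 1/53)
       = 7049 · 5616/7049 = 5616.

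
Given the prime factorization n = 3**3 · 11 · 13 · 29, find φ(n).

φ(3^3) = 3^3 − 3^2 = 27 − 9 = 18.
φ(11) = 11 − 1 = 10.
φ(13) = 13 − 1 = 12.
φ(29) = 29 − 1 = 28.
φ(111969) = 18 × 10 × 12 × 28 = 60480.

60480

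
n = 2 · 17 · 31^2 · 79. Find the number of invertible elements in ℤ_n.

φ(2) = 2 − 1 = 1.
φ(17) = 17 − 1 = 16.
φ(31^2) = 31^2 − 31^1 = 961 − 31 = 930.
φ(79) = 79 − 1 = 78.
Multiply: 1 · 16 · 930 · 78 = 1160640.

1160640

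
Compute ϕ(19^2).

342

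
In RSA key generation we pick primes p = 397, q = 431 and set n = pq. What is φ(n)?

170280

φ(n) = (p − 1)(q − 1) = (397−1)(431−1) = 396·430 = 170280.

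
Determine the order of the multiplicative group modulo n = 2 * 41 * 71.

φ(2) = 2 − 1 = 1.
φ(41) = 41 − 1 = 40.
φ(71) = 71 − 1 = 70.
Since φ is multiplicative, φ(5822) = 1 · 40 · 70 = 2800.

2800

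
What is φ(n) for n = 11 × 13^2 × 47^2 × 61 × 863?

174437078400

φ(216180111433) = 216180111433 · (1 − 1/11) · (1 − 1/13) · (1 − 1/47) · (1 − 1/61) · (1 − 1/863)
       = 216180111433 · 285494400/353813603 = 174437078400.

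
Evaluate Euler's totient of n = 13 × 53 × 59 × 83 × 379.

φ(1278758507) = 1278758507 · (1 − 1/13) · (1 − 1/53) · (1 − 1/59) · (1 − 1/83) · (1 − 1/379)
       = 1278758507 · 1121807232/1278758507 = 1121807232.

1121807232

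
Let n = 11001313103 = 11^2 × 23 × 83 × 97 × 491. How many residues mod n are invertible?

φ(11001313103) = 11001313103 · (1 − 1/11) · (1 − 1/23) · (1 − 1/83) · (1 − 1/97) · (1 − 1/491)
       = 11001313103 · 848601600/1000119373 = 9334617600.

9334617600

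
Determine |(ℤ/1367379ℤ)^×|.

786240

1367379 = 3**2 * 13**2 * 29 * 31.
φ(3^2) = 3^2 − 3^1 = 9 − 3 = 6.
φ(13^2) = 13^1·(13−1) = 13·12 = 156.
φ(29) = 29 − 1 = 28.
φ(31) = 31 − 1 = 30.
Multiply: 6 · 156 · 28 · 30 = 786240.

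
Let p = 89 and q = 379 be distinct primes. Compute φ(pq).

33264

φ(89) = 89 − 1 = 88.
φ(379) = 379 − 1 = 378.
φ(33731) = 88 × 378 = 33264.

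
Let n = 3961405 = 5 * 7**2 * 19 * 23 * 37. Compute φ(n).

2395008

φ(3961405) = 3961405 · (1 − 1/5) · (1 − 1/7) · (1 − 1/19) · (1 − 1/23) · (1 − 1/37)
       = 3961405 · 342144/565915 = 2395008.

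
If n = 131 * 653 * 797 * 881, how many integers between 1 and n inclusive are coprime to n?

59372684800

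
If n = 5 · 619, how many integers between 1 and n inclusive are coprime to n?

2472

φ(3095) = 3095 · (1 − 1/5) · (1 − 1/619)
       = 3095 · 2472/3095 = 2472.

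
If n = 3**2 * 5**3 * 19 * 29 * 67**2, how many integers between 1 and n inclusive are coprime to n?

φ(2782618875) = 2782618875 · (1 − 1/3) · (1 − 1/5) · (1 − 1/19) · (1 − 1/29) · (1 − 1/67)
       = 2782618875 · 266112/553755 = 1337212800.

1337212800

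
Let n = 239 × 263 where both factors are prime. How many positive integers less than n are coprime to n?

62356

For distinct primes, φ(pq) = (p−1)(q−1) = 238 × 262 = 62356.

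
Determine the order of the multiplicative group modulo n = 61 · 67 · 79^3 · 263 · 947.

477789277268160

φ(61) = 61 − 1 = 60.
φ(67) = 67 − 1 = 66.
φ(79^3) = 79^2·(79−1) = 6241·78 = 486798.
φ(263) = 263 − 1 = 262.
φ(947) = 947 − 1 = 946.
φ(501870465930973) = 60 × 66 × 486798 × 262 × 946 = 477789277268160.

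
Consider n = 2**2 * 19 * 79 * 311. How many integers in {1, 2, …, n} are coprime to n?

870480

φ(1867244) = 1867244 · (1 − 1/2) · (1 − 1/19) · (1 − 1/79) · (1 − 1/311)
       = 1867244 · 435240/933622 = 870480.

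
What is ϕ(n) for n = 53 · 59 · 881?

2654080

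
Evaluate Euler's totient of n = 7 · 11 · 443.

26520

φ(7) = 7 − 1 = 6.
φ(11) = 11 − 1 = 10.
φ(443) = 443 − 1 = 442.
φ(34111) = 6 × 10 × 442 = 26520.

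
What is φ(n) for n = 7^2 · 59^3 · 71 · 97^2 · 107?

φ(719345796077783) = 719345796077783 · (1 − 1/7) · (1 − 1/59) · (1 − 1/71) · (1 − 1/97) · (1 − 1/107)
       = 719345796077783 · 247887360/304343417 = 585906316208640.

585906316208640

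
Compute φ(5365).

5365 = 5 × 29 × 37.
φ(5) = 5 − 1 = 4.
φ(29) = 29 − 1 = 28.
φ(37) = 37 − 1 = 36.
Multiply: 4 · 28 · 36 = 4032.

4032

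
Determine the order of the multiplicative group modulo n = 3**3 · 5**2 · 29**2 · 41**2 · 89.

φ(3^3) = 3^3 − 3^2 = 27 − 9 = 18.
φ(5^2) = 5^2 − 5^1 = 25 − 5 = 20.
φ(29^2) = 29^1·(29−1) = 29·28 = 812.
φ(41^2) = 41^2 − 41^1 = 1681 − 41 = 1640.
φ(89) = 89 − 1 = 88.
φ(84929289075) = 18 × 20 × 812 × 1640 × 88 = 42187622400.

42187622400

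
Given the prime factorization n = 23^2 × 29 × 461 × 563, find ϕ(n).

φ(3981649163) = 3981649163 · (1 − 1/23) · (1 − 1/29) · (1 − 1/461) · (1 − 1/563)
       = 3981649163 · 159248320/173115181 = 3662711360.

3662711360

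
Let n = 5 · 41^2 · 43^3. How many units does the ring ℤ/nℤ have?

φ(668256335) = 668256335 · (1 − 1/5) · (1 − 1/41) · (1 − 1/43)
       = 668256335 · 6720/8815 = 509436480.

509436480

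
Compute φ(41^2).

φ(1681) = 1681 · (1 − 1/41)
       = 1681 · 40/41 = 1640.

1640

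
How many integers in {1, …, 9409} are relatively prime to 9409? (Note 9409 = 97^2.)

9312

φ(97^2) = 97^1·(97−1) = 97·96 = 9312.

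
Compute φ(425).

320

First factor: 425 = 5^2 * 17.
φ(425) = 425 · (1 − 1/5) · (1 − 1/17)
       = 425 · 64/85 = 320.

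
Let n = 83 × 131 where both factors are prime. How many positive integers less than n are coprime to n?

φ(10873) = 10873 · (1 − 1/83) · (1 − 1/131)
       = 10873 · 10660/10873 = 10660.

10660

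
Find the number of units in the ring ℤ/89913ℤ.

53760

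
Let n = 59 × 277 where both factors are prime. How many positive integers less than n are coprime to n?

16008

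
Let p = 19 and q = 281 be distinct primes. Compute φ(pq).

5040

φ(pq) = (p−1)(q−1) = 18 · 280 = 5040.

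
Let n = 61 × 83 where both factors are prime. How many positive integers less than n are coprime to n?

4920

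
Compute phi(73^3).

383688

φ(73^3) = 73^2·(73−1) = 5329·72 = 383688.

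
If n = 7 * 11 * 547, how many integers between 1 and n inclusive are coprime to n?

32760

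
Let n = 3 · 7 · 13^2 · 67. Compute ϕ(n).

123552

φ(237783) = 237783 · (1 − 1/3) · (1 − 1/7) · (1 − 1/13) · (1 − 1/67)
       = 237783 · 9504/18291 = 123552.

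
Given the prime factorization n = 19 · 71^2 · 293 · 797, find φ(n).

20793366720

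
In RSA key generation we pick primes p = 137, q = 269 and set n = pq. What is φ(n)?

36448

φ(137) = 137 − 1 = 136.
φ(269) = 269 − 1 = 268.
φ(36853) = 136 × 268 = 36448.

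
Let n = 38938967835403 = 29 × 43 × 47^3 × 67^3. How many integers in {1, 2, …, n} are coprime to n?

φ(38938967835403) = 38938967835403 · (1 − 1/29) · (1 − 1/43) · (1 − 1/47) · (1 − 1/67)
       = 38938967835403 · 3570336/3926803 = 35404169413536.

35404169413536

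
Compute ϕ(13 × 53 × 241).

149760

φ(166049) = 166049 · (1 − 1/13) · (1 − 1/53) · (1 − 1/241)
       = 166049 · 149760/166049 = 149760.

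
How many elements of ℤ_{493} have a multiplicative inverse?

448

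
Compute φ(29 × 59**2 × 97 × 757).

φ(7412584121) = 7412584121 · (1 − 1/29) · (1 − 1/59) · (1 − 1/97) · (1 − 1/757)
       = 7412584121 · 117863424/125637019 = 6953942016.

6953942016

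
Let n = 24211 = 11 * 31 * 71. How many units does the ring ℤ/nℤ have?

φ(24211) = 24211 · (1 − 1/11) · (1 − 1/31) · (1 − 1/71)
       = 24211 · 21000/24211 = 21000.

21000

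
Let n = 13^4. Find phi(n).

φ(28561) = 28561 · (1 − 1/13)
       = 28561 · 12/13 = 26364.

26364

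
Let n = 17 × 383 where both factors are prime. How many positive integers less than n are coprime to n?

φ(17) = 17 − 1 = 16.
φ(383) = 383 − 1 = 382.
Since φ is multiplicative, φ(6511) = 16 · 382 = 6112.

6112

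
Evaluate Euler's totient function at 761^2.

φ(579121) = 579121 · (1 − 1/761)
       = 579121 · 760/761 = 578360.

578360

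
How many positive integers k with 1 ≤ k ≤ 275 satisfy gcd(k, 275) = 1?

200

Factor 275: 275 = 5^2 · 11.
φ(5^2) = 5^2 − 5^1 = 25 − 5 = 20.
φ(11) = 11 − 1 = 10.
Multiply: 20 · 10 = 200.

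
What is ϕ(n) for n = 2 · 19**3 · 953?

6186096

φ(2) = 2 − 1 = 1.
φ(19^3) = 19^2·(19−1) = 361·18 = 6498.
φ(953) = 953 − 1 = 952.
Multiply: 1 · 6498 · 952 = 6186096.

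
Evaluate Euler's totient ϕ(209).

180

209 = 11 · 19.
φ(11) = 11 − 1 = 10.
φ(19) = 19 − 1 = 18.
Since φ is multiplicative, φ(209) = 10 · 18 = 180.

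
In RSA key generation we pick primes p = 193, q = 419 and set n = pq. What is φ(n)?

80256

φ(80867) = 80867 · (1 − 1/193) · (1 − 1/419)
       = 80867 · 80256/80867 = 80256.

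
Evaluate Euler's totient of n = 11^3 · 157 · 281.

52852800

φ(58719727) = 58719727 · (1 − 1/11) · (1 − 1/157) · (1 − 1/281)
       = 58719727 · 436800/485287 = 52852800.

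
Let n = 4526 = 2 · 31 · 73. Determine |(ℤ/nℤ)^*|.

φ(2) = 2 − 1 = 1.
φ(31) = 31 − 1 = 30.
φ(73) = 73 − 1 = 72.
φ(4526) = 1 × 30 × 72 = 2160.

2160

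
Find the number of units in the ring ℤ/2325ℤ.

1200

Prime factorization: 2325 = 3 · 5^2 · 31.
φ(3) = 3 − 1 = 2.
φ(5^2) = 5^2 − 5^1 = 25 − 5 = 20.
φ(31) = 31 − 1 = 30.
φ(2325) = 2 × 20 × 30 = 1200.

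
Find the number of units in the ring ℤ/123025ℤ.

77760

123025 = 5^2 * 7 * 19 * 37.
φ(123025) = 123025 · (1 − 1/5) · (1 − 1/7) · (1 − 1/19) · (1 − 1/37)
       = 123025 · 15552/24605 = 77760.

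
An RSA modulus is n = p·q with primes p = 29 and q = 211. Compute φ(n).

For distinct primes, φ(pq) = (p−1)(q−1) = 28 × 210 = 5880.

5880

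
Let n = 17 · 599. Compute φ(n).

9568

φ(10183) = 10183 · (1 − 1/17) · (1 − 1/599)
       = 10183 · 9568/10183 = 9568.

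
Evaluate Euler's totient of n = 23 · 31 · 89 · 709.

41120640

φ(23) = 23 − 1 = 22.
φ(31) = 31 − 1 = 30.
φ(89) = 89 − 1 = 88.
φ(709) = 709 − 1 = 708.
Multiply: 22 · 30 · 88 · 708 = 41120640.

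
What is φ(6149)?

First factor: 6149 = 11 × 13 × 43.
φ(11) = 11 − 1 = 10.
φ(13) = 13 − 1 = 12.
φ(43) = 43 − 1 = 42.
Multiply: 10 · 12 · 42 = 5040.

5040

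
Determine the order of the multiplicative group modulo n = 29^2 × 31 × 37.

φ(29^2) = 29^2 − 29^1 = 841 − 29 = 812.
φ(31) = 31 − 1 = 30.
φ(37) = 37 − 1 = 36.
φ(964627) = 812 × 30 × 36 = 876960.

876960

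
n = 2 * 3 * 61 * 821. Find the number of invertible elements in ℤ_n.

98400

φ(300486) = 300486 · (1 − 1/2) · (1 − 1/3) · (1 − 1/61) · (1 − 1/821)
       = 300486 · 98400/300486 = 98400.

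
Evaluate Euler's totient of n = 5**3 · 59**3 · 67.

1332526800

φ(5^3) = 5^2·(5−1) = 25·4 = 100.
φ(59^3) = 59^3 − 59^2 = 205379 − 3481 = 201898.
φ(67) = 67 − 1 = 66.
Multiply: 100 · 201898 · 66 = 1332526800.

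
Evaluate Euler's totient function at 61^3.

223260

φ(226981) = 226981 · (1 − 1/61)
       = 226981 · 60/61 = 223260.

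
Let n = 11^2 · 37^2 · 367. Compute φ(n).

53626320

φ(60793183) = 60793183 · (1 − 1/11) · (1 − 1/37) · (1 − 1/367)
       = 60793183 · 131760/149369 = 53626320.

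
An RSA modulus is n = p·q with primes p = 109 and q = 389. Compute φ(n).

φ(pq) = (p−1)(q−1) = 108 · 388 = 41904.

41904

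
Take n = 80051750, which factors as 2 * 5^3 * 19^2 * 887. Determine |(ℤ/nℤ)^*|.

30301200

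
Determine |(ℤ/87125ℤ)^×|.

64000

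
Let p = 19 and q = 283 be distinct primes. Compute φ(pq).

φ(19) = 19 − 1 = 18.
φ(283) = 283 − 1 = 282.
Multiply: 18 · 282 = 5076.

5076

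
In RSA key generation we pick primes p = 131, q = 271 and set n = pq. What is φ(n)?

35100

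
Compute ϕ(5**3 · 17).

1600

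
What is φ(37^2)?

1332

φ(1369) = 1369 · (1 − 1/37)
       = 1369 · 36/37 = 1332.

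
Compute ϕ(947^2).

895862

φ(947^2) = 947^2 − 947^1 = 896809 − 947 = 895862.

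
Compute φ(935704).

352800

Prime factorization: 935704 = 2^3 × 7^3 × 11 × 31.
φ(2^3) = 2^2·(2−1) = 4·1 = 4.
φ(7^3) = 7^2·(7−1) = 49·6 = 294.
φ(11) = 11 − 1 = 10.
φ(31) = 31 − 1 = 30.
Since φ is multiplicative, φ(935704) = 4 · 294 · 10 · 30 = 352800.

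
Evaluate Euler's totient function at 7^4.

φ(7^4) = 7^4 − 7^3 = 2401 − 343 = 2058.

2058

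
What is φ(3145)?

2304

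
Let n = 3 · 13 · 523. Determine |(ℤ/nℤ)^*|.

φ(3) = 3 − 1 = 2.
φ(13) = 13 − 1 = 12.
φ(523) = 523 − 1 = 522.
Since φ is multiplicative, φ(20397) = 2 · 12 · 522 = 12528.

12528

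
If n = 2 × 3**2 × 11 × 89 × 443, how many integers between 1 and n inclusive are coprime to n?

φ(2) = 2 − 1 = 1.
φ(3^2) = 3^1·(3−1) = 3·2 = 6.
φ(11) = 11 − 1 = 10.
φ(89) = 89 − 1 = 88.
φ(443) = 443 − 1 = 442.
φ(7806546) = 1 × 6 × 10 × 88 × 442 = 2333760.

2333760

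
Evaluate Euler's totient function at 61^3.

φ(226981) = 226981 · (1 − 1/61)
       = 226981 · 60/61 = 223260.

223260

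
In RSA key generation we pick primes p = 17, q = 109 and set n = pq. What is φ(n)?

1728

For distinct primes, φ(pq) = (p−1)(q−1) = 16 × 108 = 1728.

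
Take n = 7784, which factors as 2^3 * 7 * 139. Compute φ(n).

φ(2^3) = 2^2·(2−1) = 4·1 = 4.
φ(7) = 7 − 1 = 6.
φ(139) = 139 − 1 = 138.
φ(7784) = 4 × 6 × 138 = 3312.

3312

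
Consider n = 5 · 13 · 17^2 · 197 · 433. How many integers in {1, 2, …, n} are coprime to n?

φ(1602379285) = 1602379285 · (1 − 1/5) · (1 − 1/13) · (1 − 1/17) · (1 − 1/197) · (1 − 1/433)
       = 1602379285 · 65028096/94257605 = 1105477632.

1105477632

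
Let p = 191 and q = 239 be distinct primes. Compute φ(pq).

φ(191) = 191 − 1 = 190.
φ(239) = 239 − 1 = 238.
φ(45649) = 190 × 238 = 45220.

45220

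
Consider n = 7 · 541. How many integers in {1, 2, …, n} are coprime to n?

φ(7) = 7 − 1 = 6.
φ(541) = 541 − 1 = 540.
Since φ is multiplicative, φ(3787) = 6 · 540 = 3240.

3240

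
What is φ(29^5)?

19803868

φ(20511149) = 20511149 · (1 − 1/29)
       = 20511149 · 28/29 = 19803868.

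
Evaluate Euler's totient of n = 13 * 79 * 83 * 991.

φ(13) = 13 − 1 = 12.
φ(79) = 79 − 1 = 78.
φ(83) = 83 − 1 = 82.
φ(991) = 991 − 1 = 990.
Since φ is multiplicative, φ(84473831) = 12 · 78 · 82 · 990 = 75984480.

75984480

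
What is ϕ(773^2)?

596756

φ(597529) = 597529 · (1 − 1/773)
       = 597529 · 772/773 = 596756.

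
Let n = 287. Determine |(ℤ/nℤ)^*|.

First factor: 287 = 7 · 41.
φ(287) = 287 · (1 − 1/7) · (1 − 1/41)
       = 287 · 240/287 = 240.

240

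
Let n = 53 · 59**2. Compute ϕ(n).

177944

φ(184493) = 184493 · (1 − 1/53) · (1 − 1/59)
       = 184493 · 3016/3127 = 177944.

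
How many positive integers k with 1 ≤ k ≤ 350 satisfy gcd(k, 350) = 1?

120

First factor: 350 = 2 · 5**2 · 7.
φ(2) = 2 − 1 = 1.
φ(5^2) = 5^2 − 5^1 = 25 − 5 = 20.
φ(7) = 7 − 1 = 6.
φ(350) = 1 × 20 × 6 = 120.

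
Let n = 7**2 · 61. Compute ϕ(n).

2520

φ(2989) = 2989 · (1 − 1/7) · (1 − 1/61)
       = 2989 · 360/427 = 2520.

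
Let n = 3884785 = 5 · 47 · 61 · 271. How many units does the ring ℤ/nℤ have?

2980800

φ(5) = 5 − 1 = 4.
φ(47) = 47 − 1 = 46.
φ(61) = 61 − 1 = 60.
φ(271) = 271 − 1 = 270.
Since φ is multiplicative, φ(3884785) = 4 · 46 · 60 · 270 = 2980800.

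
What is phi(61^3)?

223260

φ(226981) = 226981 · (1 − 1/61)
       = 226981 · 60/61 = 223260.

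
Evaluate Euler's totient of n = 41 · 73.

2880

φ(41) = 41 − 1 = 40.
φ(73) = 73 − 1 = 72.
Multiply: 40 · 72 = 2880.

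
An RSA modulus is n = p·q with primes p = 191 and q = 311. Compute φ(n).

For distinct primes, φ(pq) = (p−1)(q−1) = 190 × 310 = 58900.

58900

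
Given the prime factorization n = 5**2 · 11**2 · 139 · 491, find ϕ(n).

148764000

φ(206453225) = 206453225 · (1 − 1/5) · (1 − 1/11) · (1 − 1/139) · (1 − 1/491)
       = 206453225 · 2704800/3753695 = 148764000.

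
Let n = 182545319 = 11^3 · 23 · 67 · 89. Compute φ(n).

154608960

φ(182545319) = 182545319 · (1 − 1/11) · (1 − 1/23) · (1 − 1/67) · (1 − 1/89)
       = 182545319 · 1277760/1508639 = 154608960.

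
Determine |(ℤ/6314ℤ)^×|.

2400

First factor: 6314 = 2 × 7 × 11 × 41.
φ(2) = 2 − 1 = 1.
φ(7) = 7 − 1 = 6.
φ(11) = 11 − 1 = 10.
φ(41) = 41 − 1 = 40.
φ(6314) = 1 × 6 × 10 × 40 = 2400.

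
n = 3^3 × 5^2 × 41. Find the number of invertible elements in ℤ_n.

14400

φ(3^3) = 3^3 − 3^2 = 27 − 9 = 18.
φ(5^2) = 5^1·(5−1) = 5·4 = 20.
φ(41) = 41 − 1 = 40.
Multiply: 18 · 20 · 40 = 14400.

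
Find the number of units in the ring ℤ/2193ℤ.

First factor: 2193 = 3 × 17 × 43.
φ(3) = 3 − 1 = 2.
φ(17) = 17 − 1 = 16.
φ(43) = 43 − 1 = 42.
φ(2193) = 2 × 16 × 42 = 1344.

1344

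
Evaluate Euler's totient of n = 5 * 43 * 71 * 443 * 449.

2328668160

φ(3036315355) = 3036315355 · (1 − 1/5) · (1 − 1/43) · (1 − 1/71) · (1 − 1/443) · (1 − 1/449)
       = 3036315355 · 2328668160/3036315355 = 2328668160.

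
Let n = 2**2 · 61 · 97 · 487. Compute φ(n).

5598720

φ(11526316) = 11526316 · (1 − 1/2) · (1 − 1/61) · (1 − 1/97) · (1 − 1/487)
       = 11526316 · 2799360/5763158 = 5598720.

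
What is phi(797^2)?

φ(797^2) = 797^2 − 797^1 = 635209 − 797 = 634412.

634412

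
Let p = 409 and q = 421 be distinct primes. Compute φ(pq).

For distinct primes, φ(pq) = (p−1)(q−1) = 408 × 420 = 171360.

171360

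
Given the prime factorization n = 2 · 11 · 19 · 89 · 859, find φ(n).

13590720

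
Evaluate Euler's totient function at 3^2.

φ(3^2) = 3^1·(3−1) = 3·2 = 6.

6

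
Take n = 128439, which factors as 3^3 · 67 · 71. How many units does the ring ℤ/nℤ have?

φ(3^3) = 3^3 − 3^2 = 27 − 9 = 18.
φ(67) = 67 − 1 = 66.
φ(71) = 71 − 1 = 70.
Since φ is multiplicative, φ(128439) = 18 · 66 · 70 = 83160.

83160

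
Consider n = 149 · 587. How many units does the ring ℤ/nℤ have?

φ(87463) = 87463 · (1 − 1/149) · (1 − 1/587)
       = 87463 · 86728/87463 = 86728.

86728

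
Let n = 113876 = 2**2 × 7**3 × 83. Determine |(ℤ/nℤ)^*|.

φ(113876) = 113876 · (1 − 1/2) · (1 − 1/7) · (1 − 1/83)
       = 113876 · 492/1162 = 48216.

48216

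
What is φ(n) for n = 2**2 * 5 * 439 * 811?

2838240

φ(7120580) = 7120580 · (1 − 1/2) · (1 − 1/5) · (1 − 1/439) · (1 − 1/811)
       = 7120580 · 1419120/3560290 = 2838240.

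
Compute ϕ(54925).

40560

First factor: 54925 = 5**2 * 13**3.
φ(54925) = 54925 · (1 − 1/5) · (1 − 1/13)
       = 54925 · 48/65 = 40560.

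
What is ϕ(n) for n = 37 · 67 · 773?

1834272

φ(1916267) = 1916267 · (1 − 1/37) · (1 − 1/67) · (1 − 1/773)
       = 1916267 · 1834272/1916267 = 1834272.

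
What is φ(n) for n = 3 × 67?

φ(201) = 201 · (1 − 1/3) · (1 − 1/67)
       = 201 · 132/201 = 132.

132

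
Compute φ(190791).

Prime factorization: 190791 = 3^2 × 17 × 29 × 43.
φ(3^2) = 3^2 − 3^1 = 9 − 3 = 6.
φ(17) = 17 − 1 = 16.
φ(29) = 29 − 1 = 28.
φ(43) = 43 − 1 = 42.
Multiply: 6 · 16 · 28 · 42 = 112896.

112896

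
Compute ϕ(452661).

452661 = 3 · 11^2 · 29 · 43.
φ(3) = 3 − 1 = 2.
φ(11^2) = 11^1·(11−1) = 11·10 = 110.
φ(29) = 29 − 1 = 28.
φ(43) = 43 − 1 = 42.
φ(452661) = 2 × 110 × 28 × 42 = 258720.

258720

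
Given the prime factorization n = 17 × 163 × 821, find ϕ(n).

2125440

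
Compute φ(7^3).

294

φ(343) = 343 · (1 − 1/7)
       = 343 · 6/7 = 294.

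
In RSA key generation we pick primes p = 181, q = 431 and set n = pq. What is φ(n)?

φ(n) = (p − 1)(q − 1) = (181−1)(431−1) = 180·430 = 77400.

77400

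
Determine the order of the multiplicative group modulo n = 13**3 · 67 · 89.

11778624

φ(13100711) = 13100711 · (1 − 1/13) · (1 − 1/67) · (1 − 1/89)
       = 13100711 · 69696/77519 = 11778624.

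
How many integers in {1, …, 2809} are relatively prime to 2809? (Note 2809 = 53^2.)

2756

φ(53^2) = 53^1·(53−1) = 53·52 = 2756.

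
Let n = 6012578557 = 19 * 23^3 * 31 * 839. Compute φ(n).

φ(6012578557) = 6012578557 · (1 − 1/19) · (1 − 1/23) · (1 − 1/31) · (1 − 1/839)
       = 6012578557 · 9955440/11365933 = 5266427760.

5266427760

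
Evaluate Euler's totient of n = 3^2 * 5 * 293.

φ(3^2) = 3^1·(3−1) = 3·2 = 6.
φ(5) = 5 − 1 = 4.
φ(293) = 293 − 1 = 292.
Multiply: 6 · 4 · 292 = 7008.

7008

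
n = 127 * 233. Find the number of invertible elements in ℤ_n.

29232

φ(127) = 127 − 1 = 126.
φ(233) = 233 − 1 = 232.
Since φ is multiplicative, φ(29591) = 126 · 232 = 29232.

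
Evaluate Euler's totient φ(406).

406 = 2 * 7 * 29.
φ(2) = 2 − 1 = 1.
φ(7) = 7 − 1 = 6.
φ(29) = 29 − 1 = 28.
φ(406) = 1 × 6 × 28 = 168.

168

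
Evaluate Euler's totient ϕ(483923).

403200

Prime factorization: 483923 = 11 × 29 × 37 × 41.
φ(11) = 11 − 1 = 10.
φ(29) = 29 − 1 = 28.
φ(37) = 37 − 1 = 36.
φ(41) = 41 − 1 = 40.
φ(483923) = 10 × 28 × 36 × 40 = 403200.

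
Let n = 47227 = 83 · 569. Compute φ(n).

46576

φ(47227) = 47227 · (1 − 1/83) · (1 − 1/569)
       = 47227 · 46576/47227 = 46576.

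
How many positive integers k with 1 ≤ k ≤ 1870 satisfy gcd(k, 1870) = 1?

1870 = 2 * 5 * 11 * 17.
φ(1870) = 1870 · (1 − 1/2) · (1 − 1/5) · (1 − 1/11) · (1 − 1/17)
       = 1870 · 640/1870 = 640.

640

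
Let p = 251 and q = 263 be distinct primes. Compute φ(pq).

65500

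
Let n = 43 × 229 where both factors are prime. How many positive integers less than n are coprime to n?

φ(9847) = 9847 · (1 − 1/43) · (1 − 1/229)
       = 9847 · 9576/9847 = 9576.

9576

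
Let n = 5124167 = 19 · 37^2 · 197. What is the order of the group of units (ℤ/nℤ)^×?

4699296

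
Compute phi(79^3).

φ(79^3) = 79^3 − 79^2 = 493039 − 6241 = 486798.

486798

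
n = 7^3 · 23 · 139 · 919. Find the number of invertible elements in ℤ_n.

819392112

φ(1007748749) = 1007748749 · (1 − 1/7) · (1 − 1/23) · (1 − 1/139) · (1 − 1/919)
       = 1007748749 · 16722288/20566301 = 819392112.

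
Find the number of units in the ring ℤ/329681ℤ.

Factor 329681: 329681 = 11 × 17 × 41 × 43.
φ(11) = 11 − 1 = 10.
φ(17) = 17 − 1 = 16.
φ(41) = 41 − 1 = 40.
φ(43) = 43 − 1 = 42.
Multiply: 10 · 16 · 40 · 42 = 268800.

268800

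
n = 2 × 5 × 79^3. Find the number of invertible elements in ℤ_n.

1947192

φ(2) = 2 − 1 = 1.
φ(5) = 5 − 1 = 4.
φ(79^3) = 79^3 − 79^2 = 493039 − 6241 = 486798.
Multiply: 1 · 4 · 486798 = 1947192.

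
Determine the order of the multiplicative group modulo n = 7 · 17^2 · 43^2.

φ(3740527) = 3740527 · (1 − 1/7) · (1 − 1/17) · (1 − 1/43)
       = 3740527 · 4032/5117 = 2947392.

2947392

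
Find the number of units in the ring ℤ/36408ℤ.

First factor: 36408 = 2^3 · 3 · 37 · 41.
φ(36408) = 36408 · (1 − 1/2) · (1 − 1/3) · (1 − 1/37) · (1 − 1/41)
       = 36408 · 2880/9102 = 11520.

11520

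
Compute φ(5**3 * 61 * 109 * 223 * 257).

36827136000

φ(47632604875) = 47632604875 · (1 − 1/5) · (1 − 1/61) · (1 − 1/109) · (1 − 1/223) · (1 − 1/257)
       = 47632604875 · 1473085440/1905304195 = 36827136000.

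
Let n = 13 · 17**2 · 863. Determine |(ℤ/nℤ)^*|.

φ(3242291) = 3242291 · (1 − 1/13) · (1 − 1/17) · (1 − 1/863)
       = 3242291 · 165504/190723 = 2813568.

2813568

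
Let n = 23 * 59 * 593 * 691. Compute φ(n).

521220480

φ(23) = 23 − 1 = 22.
φ(59) = 59 − 1 = 58.
φ(593) = 593 − 1 = 592.
φ(691) = 691 − 1 = 690.
Since φ is multiplicative, φ(556048391) = 22 · 58 · 592 · 690 = 521220480.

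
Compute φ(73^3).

383688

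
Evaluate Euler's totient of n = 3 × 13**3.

4056

φ(3) = 3 − 1 = 2.
φ(13^3) = 13^2·(13−1) = 169·12 = 2028.
φ(6591) = 2 × 2028 = 4056.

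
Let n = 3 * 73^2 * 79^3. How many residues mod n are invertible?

φ(3) = 3 − 1 = 2.
φ(73^2) = 73^1·(73−1) = 73·72 = 5256.
φ(79^3) = 79^3 − 79^2 = 493039 − 6241 = 486798.
φ(7882214493) = 2 × 5256 × 486798 = 5117220576.

5117220576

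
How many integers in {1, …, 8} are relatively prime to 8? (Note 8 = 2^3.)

4

φ(2^3) = 2^3 − 2^2 = 8 − 4 = 4.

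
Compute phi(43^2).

φ(1849) = 1849 · (1 − 1/43)
       = 1849 · 42/43 = 1806.

1806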